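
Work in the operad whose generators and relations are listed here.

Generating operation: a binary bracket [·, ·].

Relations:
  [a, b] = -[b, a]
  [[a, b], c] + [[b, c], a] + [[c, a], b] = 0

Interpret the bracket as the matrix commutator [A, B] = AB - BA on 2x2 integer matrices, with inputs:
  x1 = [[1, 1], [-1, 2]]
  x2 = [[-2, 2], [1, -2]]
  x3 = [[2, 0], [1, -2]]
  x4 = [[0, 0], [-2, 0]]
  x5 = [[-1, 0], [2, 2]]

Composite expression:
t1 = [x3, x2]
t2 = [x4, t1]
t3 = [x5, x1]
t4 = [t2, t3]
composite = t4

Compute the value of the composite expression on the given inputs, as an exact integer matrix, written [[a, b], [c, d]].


[[24, -96], [128, -24]]

[x3, x2] = [[-2, 8], [-4, 2]]
[x4, [x3, x2]] = [[16, 0], [8, -16]]
[x5, x1] = [[-2, -3], [-5, 2]]
[[x4, [x3, x2]], [x5, x1]] = [[24, -96], [128, -24]]


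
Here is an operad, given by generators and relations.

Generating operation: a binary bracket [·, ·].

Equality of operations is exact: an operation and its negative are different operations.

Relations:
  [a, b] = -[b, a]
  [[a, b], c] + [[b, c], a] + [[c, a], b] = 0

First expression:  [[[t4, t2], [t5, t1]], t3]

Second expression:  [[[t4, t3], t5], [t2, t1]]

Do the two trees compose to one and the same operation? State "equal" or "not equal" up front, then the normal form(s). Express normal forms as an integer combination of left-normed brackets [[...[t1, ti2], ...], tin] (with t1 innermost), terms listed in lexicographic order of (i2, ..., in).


not equal: they reduce to -[[[[t1, t5], t2], t4], t3] + [[[[t1, t5], t4], t2], t3] and -[[[[t1, t2], t3], t4], t5] + [[[[t1, t2], t4], t3], t5] + [[[[t1, t2], t5], t3], t4] - [[[[t1, t2], t5], t4], t3]

In normal form, the first expression is -[[[[t1, t5], t2], t4], t3] + [[[[t1, t5], t4], t2], t3]
In normal form, the second expression is -[[[[t1, t2], t3], t4], t5] + [[[[t1, t2], t4], t3], t5] + [[[[t1, t2], t5], t3], t4] - [[[[t1, t2], t5], t4], t3]
They disagree, so not equal.


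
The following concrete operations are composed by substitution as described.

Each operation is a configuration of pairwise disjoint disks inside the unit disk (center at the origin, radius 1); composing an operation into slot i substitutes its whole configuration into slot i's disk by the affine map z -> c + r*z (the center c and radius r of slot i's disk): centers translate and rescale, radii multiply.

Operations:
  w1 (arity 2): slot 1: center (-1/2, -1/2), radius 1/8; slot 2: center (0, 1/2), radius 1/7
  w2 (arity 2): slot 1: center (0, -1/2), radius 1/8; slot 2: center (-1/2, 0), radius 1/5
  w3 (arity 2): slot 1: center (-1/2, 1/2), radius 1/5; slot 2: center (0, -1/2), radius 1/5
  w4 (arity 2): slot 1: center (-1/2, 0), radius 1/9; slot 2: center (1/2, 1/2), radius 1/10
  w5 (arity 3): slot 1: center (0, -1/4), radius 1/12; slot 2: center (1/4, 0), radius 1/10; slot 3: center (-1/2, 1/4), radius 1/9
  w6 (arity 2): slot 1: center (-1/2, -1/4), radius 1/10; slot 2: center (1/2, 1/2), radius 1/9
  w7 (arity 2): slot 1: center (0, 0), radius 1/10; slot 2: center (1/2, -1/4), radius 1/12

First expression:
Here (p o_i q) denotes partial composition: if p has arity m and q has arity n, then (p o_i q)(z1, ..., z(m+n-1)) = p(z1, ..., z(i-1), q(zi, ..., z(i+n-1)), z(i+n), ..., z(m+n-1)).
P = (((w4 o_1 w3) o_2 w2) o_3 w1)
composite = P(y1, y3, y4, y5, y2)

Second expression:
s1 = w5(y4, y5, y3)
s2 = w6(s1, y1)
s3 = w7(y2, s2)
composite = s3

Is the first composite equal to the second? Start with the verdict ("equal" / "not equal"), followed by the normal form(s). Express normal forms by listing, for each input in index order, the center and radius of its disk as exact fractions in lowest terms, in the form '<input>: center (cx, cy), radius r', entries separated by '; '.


not equal; the first gives y1: center (-5/9, 1/18), radius 1/45; y2: center (1/2, 1/2), radius 1/10; y3: center (-1/2, -1/15), radius 1/360; y4: center (-77/150, -13/225), radius 1/1800; y5: center (-23/45, -4/75), radius 1/1575 and the second y1: center (13/24, -5/24), radius 1/108; y2: center (0, 0), radius 1/10; y3: center (109/240, -43/160), radius 1/1080; y4: center (11/24, -131/480), radius 1/1440; y5: center (221/480, -13/48), radius 1/1200


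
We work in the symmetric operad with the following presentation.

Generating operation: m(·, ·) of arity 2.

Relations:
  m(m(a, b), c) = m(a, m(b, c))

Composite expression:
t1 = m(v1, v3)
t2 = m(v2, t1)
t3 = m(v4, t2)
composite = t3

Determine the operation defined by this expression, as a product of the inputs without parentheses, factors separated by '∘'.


v4 ∘ v2 ∘ v1 ∘ v3

The m-tree's shape is irrelevant; the v-reading-order decides.
m(v1, v3) flattens to v1 ∘ v3
m(v2, m(v1, v3)) flattens to v2 ∘ v1 ∘ v3
m(v4, m(v2, m(v1, v3))) flattens to v4 ∘ v2 ∘ v1 ∘ v3


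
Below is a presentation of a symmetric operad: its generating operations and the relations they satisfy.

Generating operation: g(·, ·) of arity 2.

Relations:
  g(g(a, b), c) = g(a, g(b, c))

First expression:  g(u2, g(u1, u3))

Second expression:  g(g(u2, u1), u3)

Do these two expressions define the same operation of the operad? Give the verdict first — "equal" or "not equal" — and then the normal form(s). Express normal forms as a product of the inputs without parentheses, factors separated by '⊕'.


equal; both compose to u2 ⊕ u1 ⊕ u3

The first composite normalizes to u2 ⊕ u1 ⊕ u3
The second composite normalizes to u2 ⊕ u1 ⊕ u3
Both agree, so they are equal.


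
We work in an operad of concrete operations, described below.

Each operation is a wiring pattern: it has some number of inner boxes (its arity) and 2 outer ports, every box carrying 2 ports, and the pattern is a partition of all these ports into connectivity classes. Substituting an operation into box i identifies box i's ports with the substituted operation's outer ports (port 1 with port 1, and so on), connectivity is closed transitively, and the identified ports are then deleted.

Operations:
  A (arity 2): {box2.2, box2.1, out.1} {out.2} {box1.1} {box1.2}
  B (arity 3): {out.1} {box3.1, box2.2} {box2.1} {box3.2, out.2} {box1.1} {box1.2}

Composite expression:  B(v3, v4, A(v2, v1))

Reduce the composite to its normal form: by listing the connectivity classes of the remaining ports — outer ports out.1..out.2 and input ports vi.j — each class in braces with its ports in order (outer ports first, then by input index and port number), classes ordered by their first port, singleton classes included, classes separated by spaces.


{out.1} {out.2} {v1.1, v1.2, v4.2} {v2.1} {v2.2} {v3.1} {v3.2} {v4.1}

After gluing at B, chains via deleted ports link the v-ports.
through A, on inputs (v2, v1): {out.1, v1.1, v1.2} {out.2} {v2.1} {v2.2} (out.j = stage outer ports)
through B, on inputs (v3, v4, v2, v1): {out.1} {out.2} {v1.1, v1.2, v4.2} {v2.1} {v2.2} {v3.1} {v3.2} {v4.1} (out.j = stage outer ports)


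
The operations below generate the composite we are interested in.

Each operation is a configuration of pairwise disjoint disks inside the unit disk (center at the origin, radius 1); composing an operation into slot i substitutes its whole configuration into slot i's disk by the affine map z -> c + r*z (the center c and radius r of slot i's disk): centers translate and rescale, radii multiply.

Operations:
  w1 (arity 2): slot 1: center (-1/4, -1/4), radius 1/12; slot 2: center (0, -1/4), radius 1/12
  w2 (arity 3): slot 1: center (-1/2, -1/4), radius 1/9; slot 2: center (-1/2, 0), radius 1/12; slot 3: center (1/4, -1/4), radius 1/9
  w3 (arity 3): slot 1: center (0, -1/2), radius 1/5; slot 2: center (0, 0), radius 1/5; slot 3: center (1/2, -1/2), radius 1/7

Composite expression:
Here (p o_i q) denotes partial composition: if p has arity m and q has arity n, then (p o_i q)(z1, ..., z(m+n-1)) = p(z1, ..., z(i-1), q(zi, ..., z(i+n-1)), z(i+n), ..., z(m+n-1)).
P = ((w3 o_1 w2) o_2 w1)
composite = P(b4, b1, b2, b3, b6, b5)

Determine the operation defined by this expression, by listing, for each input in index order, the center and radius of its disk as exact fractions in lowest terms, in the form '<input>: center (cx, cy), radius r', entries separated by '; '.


Only the slot chain above each b matters under w3; compose those maps.
input b4: composing its 2 substitution steps yields center (-1/10, -11/20), radius 1/45
input b1: composing its 3 substitution steps yields center (-5/48, -121/240), radius 1/720
input b2: composing its 3 substitution steps yields center (-1/10, -121/240), radius 1/720
input b3: composing its 2 substitution steps yields center (1/20, -11/20), radius 1/45
input b6: composing its 1 substitution step yields center (0, 0), radius 1/5
input b5: composing its 1 substitution step yields center (1/2, -1/2), radius 1/7

b1: center (-5/48, -121/240), radius 1/720; b2: center (-1/10, -121/240), radius 1/720; b3: center (1/20, -11/20), radius 1/45; b4: center (-1/10, -11/20), radius 1/45; b5: center (1/2, -1/2), radius 1/7; b6: center (0, 0), radius 1/5


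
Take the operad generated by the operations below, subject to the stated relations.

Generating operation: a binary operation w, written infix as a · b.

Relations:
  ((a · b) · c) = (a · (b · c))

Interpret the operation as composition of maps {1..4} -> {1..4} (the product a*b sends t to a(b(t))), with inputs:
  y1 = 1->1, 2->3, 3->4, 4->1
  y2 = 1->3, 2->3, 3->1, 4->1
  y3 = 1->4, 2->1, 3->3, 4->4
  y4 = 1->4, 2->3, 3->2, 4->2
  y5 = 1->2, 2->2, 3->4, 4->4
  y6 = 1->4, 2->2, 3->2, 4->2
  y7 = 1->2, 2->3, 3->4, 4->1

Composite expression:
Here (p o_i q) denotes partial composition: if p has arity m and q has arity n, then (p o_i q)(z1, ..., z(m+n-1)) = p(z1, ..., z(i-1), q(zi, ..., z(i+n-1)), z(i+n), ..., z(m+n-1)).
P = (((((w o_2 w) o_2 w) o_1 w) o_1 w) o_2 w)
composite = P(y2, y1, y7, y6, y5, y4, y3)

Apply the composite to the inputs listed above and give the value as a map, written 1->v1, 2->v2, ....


(y1 · y7) = 1->3, 2->4, 3->1, 4->1
(y2 · (y1 · y7)) = 1->1, 2->1, 3->3, 4->3
((y2 · (y1 · y7)) · y6) = 1->3, 2->1, 3->1, 4->1
(y5 · y4) = 1->4, 2->4, 3->2, 4->2
((y5 · y4) · y3) = 1->2, 2->4, 3->2, 4->2
(((y2 · (y1 · y7)) · y6) · ((y5 · y4) · y3)) = 1->1, 2->1, 3->1, 4->1

1->1, 2->1, 3->1, 4->1


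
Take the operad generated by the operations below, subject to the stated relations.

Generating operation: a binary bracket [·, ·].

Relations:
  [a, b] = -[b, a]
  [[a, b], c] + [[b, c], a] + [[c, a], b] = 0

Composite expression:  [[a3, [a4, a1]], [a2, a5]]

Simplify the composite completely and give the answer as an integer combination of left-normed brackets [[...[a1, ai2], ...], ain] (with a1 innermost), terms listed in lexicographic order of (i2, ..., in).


[[[[a1, a4], a3], a2], a5] - [[[[a1, a4], a3], a5], a2]

Skip Jacobi rewriting: expand, keep a1-initial words, read off terms.
Composite bracket: [[a3, [a4, a1]], [a2, a5]]
Full expansion: 16 signed words from ab - ba (2^4 = 16).
Words beginning with a1 determine it all:
  a1a4a3a2a5 (sign +1) contributes +[[[[a1, a4], a3], a2], a5]
  a1a4a3a5a2 (sign -1) contributes -[[[[a1, a4], a3], a5], a2]


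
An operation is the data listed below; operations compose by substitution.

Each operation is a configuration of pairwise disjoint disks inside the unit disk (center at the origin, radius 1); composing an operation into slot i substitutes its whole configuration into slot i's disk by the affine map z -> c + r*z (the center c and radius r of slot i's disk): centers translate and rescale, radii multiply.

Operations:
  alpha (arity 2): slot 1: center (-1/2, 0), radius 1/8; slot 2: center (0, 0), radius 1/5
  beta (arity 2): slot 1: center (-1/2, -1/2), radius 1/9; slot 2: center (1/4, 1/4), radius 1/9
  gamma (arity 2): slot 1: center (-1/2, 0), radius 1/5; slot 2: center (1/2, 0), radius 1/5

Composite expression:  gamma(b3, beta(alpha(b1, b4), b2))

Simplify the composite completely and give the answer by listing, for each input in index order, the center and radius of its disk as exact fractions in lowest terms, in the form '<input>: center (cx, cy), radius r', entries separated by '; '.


b1: center (7/18, -1/10), radius 1/360; b2: center (11/20, 1/20), radius 1/45; b3: center (-1/2, 0), radius 1/5; b4: center (2/5, -1/10), radius 1/225

Nesting under gamma composes maps z -> c + r*z down each b-path.
tracing b3 down its 1-map path: center (-1/2, 0), radius 1/5
tracing b1 down its 3-map path: center (7/18, -1/10), radius 1/360
tracing b4 down its 3-map path: center (2/5, -1/10), radius 1/225
tracing b2 down its 2-map path: center (11/20, 1/20), radius 1/45


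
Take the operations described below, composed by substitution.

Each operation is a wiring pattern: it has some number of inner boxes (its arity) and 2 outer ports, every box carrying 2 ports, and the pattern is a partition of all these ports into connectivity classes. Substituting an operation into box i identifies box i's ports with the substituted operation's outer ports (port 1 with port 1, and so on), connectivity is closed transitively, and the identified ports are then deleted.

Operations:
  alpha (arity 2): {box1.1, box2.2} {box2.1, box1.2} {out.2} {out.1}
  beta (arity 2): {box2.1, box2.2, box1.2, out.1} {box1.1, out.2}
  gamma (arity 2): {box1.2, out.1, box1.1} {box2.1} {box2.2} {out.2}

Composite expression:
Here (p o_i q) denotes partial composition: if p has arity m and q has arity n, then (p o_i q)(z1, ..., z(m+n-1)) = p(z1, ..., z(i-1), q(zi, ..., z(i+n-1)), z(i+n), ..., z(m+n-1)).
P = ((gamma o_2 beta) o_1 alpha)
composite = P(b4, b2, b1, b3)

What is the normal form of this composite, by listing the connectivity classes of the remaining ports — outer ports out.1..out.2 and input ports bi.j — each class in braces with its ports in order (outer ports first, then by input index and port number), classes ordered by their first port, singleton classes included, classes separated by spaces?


{out.1} {out.2} {b1.1} {b1.2, b3.1, b3.2} {b2.1, b4.2} {b2.2, b4.1}

Treat the ports identified at gamma as solder joints: merge, then drop.
composing alpha on (b4, b2), with out.j its own outer ports: {out.1} {out.2} {b2.1, b4.2} {b2.2, b4.1}
composing beta on (b1, b3), with out.j its own outer ports: {out.1, b1.2, b3.1, b3.2} {out.2, b1.1}
composing gamma on (b4, b2, b1, b3), with out.j its own outer ports: {out.1} {out.2} {b1.1} {b1.2, b3.1, b3.2} {b2.1, b4.2} {b2.2, b4.1}


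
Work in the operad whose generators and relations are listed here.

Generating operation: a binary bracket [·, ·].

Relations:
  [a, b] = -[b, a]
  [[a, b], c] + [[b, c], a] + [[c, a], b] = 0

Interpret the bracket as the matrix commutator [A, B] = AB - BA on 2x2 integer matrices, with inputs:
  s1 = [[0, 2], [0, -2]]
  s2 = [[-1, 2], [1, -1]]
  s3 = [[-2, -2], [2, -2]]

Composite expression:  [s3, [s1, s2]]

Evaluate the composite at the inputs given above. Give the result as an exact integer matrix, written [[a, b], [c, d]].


[s1, s2] = [[2, 4], [-2, -2]]
[s3, [s1, s2]] = [[-4, 8], [8, 4]]

[[-4, 8], [8, 4]]


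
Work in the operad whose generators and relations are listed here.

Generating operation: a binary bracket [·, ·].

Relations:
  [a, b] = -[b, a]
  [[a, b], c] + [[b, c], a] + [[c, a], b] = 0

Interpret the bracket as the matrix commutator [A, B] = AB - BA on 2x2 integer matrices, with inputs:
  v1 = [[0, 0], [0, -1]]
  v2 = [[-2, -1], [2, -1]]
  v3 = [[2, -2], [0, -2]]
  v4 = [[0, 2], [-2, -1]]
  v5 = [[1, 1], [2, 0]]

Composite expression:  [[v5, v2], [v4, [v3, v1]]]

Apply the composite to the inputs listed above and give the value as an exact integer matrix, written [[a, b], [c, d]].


[[8, 16], [-32, -8]]

[v5, v2] = [[4, 0], [-4, -4]]
[v3, v1] = [[0, 2], [0, 0]]
[v4, [v3, v1]] = [[4, 2], [0, -4]]
[[v5, v2], [v4, [v3, v1]]] = [[8, 16], [-32, -8]]


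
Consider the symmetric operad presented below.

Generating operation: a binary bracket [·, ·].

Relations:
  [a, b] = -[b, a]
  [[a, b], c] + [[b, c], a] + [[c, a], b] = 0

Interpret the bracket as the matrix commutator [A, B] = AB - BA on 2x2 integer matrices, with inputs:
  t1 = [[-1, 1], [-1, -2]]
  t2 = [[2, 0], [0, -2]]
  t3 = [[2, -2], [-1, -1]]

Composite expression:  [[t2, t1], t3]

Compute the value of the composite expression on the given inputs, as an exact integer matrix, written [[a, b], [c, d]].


[[4, -12], [12, -4]]

[t2, t1] = [[0, 4], [4, 0]]
[[t2, t1], t3] = [[4, -12], [12, -4]]


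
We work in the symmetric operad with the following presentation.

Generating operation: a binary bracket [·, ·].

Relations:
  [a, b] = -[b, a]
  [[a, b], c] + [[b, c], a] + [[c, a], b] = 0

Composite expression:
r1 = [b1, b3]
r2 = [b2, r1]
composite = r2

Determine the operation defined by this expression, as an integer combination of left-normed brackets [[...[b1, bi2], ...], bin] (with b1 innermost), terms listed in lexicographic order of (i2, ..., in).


-[[b1, b3], b2]

A multilinear Lie element is pinned by b1-initial words (b1 innermost).
Composite bracket: [b2, [b1, b3]]
Expanding via [a, b] = ab - ba: 4 signed words (2^2 = 4).
Words beginning with b1 determine it all:
  b1b3b2 appears with sign -1, giving the term -[[b1, b3], b2]


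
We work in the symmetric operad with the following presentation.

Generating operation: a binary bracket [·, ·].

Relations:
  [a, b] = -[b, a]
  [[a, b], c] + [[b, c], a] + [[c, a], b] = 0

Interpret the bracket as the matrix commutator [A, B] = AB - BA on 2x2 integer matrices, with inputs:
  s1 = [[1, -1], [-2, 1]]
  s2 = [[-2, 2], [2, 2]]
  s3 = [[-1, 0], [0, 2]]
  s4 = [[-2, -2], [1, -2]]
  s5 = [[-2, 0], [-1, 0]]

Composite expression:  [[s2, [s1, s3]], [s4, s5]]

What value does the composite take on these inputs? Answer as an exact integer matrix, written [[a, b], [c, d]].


[[72, -192], [168, -72]]


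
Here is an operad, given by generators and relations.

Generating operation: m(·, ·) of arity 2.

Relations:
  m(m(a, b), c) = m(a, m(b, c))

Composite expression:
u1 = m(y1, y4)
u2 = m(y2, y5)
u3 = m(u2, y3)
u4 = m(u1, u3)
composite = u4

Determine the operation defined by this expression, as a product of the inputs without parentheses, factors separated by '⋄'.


y1 ⋄ y4 ⋄ y2 ⋄ y5 ⋄ y3

Every regrouping of m is equal, so read the y-inputs in written order.
m(y1, y4) flattens to y1 ⋄ y4
m(y2, y5) flattens to y2 ⋄ y5
m(m(y2, y5), y3) flattens to y2 ⋄ y5 ⋄ y3
m(m(y1, y4), m(m(y2, y5), y3)) flattens to y1 ⋄ y4 ⋄ y2 ⋄ y5 ⋄ y3


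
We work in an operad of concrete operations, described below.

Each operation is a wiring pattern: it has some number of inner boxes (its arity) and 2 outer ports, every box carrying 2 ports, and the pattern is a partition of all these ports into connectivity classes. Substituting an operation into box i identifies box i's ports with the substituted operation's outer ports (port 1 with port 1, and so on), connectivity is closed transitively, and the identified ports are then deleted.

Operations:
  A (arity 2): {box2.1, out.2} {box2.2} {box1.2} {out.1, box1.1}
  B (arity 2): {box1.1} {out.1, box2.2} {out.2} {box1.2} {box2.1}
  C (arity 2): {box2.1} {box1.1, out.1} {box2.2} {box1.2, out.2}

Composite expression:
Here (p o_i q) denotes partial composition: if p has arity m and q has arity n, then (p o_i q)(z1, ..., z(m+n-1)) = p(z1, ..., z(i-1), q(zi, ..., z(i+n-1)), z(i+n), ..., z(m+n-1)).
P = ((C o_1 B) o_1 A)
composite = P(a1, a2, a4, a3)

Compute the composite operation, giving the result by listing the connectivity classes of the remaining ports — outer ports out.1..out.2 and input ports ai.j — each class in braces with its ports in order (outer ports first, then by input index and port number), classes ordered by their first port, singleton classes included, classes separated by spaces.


{out.1, a4.2} {out.2} {a1.1} {a1.2} {a2.1} {a2.2} {a3.1} {a3.2} {a4.1}

Substituting into C glues patterns; closure does the rest.
the subtree at A composes to {out.1, a1.1} {out.2, a2.1} {a1.2} {a2.2} on (a1, a2); out.j = own outer ports
the subtree at B composes to {out.1, a4.2} {out.2} {a1.1} {a1.2} {a2.1} {a2.2} {a4.1} on (a1, a2, a4); out.j = own outer ports
the subtree at C composes to {out.1, a4.2} {out.2} {a1.1} {a1.2} {a2.1} {a2.2} {a3.1} {a3.2} {a4.1} on (a1, a2, a4, a3); out.j = own outer ports


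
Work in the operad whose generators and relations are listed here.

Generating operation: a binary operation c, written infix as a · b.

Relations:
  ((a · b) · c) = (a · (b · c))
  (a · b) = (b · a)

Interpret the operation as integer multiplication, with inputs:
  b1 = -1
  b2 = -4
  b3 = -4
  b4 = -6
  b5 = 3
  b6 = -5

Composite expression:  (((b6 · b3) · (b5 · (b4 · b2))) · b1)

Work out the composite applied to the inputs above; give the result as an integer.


(b6 · b3) = 20
(b4 · b2) = 24
(b5 · (b4 · b2)) = 72
((b6 · b3) · (b5 · (b4 · b2))) = 1440
(((b6 · b3) · (b5 · (b4 · b2))) · b1) = -1440

-1440


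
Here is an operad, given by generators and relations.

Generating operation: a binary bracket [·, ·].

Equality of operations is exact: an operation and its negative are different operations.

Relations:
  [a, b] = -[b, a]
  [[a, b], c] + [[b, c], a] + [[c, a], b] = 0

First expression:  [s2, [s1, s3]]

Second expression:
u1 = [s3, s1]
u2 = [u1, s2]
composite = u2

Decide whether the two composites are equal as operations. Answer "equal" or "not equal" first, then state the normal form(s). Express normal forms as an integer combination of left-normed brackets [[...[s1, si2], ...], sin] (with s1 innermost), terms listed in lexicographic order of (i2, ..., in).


equal; the common form is -[[s1, s3], s2]

Reducing the first expression gives -[[s1, s3], s2]
Reducing the second expression gives -[[s1, s3], s2]
Both agree, so they are equal.


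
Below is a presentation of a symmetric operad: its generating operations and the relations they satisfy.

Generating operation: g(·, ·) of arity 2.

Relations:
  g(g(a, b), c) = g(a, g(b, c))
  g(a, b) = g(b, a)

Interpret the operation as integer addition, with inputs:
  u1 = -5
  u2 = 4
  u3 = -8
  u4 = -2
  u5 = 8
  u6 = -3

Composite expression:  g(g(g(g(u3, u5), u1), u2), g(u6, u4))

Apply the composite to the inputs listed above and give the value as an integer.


g(u3, u5) = 0
g(g(u3, u5), u1) = -5
g(g(g(u3, u5), u1), u2) = -1
g(u6, u4) = -5
g(g(g(g(u3, u5), u1), u2), g(u6, u4)) = -6

-6


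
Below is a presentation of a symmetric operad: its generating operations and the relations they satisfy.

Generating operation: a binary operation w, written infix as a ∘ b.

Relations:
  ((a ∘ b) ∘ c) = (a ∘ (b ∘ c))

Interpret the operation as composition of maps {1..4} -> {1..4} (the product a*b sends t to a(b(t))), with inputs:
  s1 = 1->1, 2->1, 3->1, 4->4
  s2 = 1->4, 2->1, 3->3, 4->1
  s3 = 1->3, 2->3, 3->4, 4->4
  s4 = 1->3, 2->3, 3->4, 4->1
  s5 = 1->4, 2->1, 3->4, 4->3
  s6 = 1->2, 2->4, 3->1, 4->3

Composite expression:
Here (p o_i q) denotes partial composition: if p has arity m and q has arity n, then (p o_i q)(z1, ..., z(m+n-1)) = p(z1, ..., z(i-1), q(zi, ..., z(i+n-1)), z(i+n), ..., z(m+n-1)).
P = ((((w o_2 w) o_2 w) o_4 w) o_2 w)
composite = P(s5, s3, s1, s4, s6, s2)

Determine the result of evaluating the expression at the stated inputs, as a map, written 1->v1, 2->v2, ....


1->3, 2->4, 3->4, 4->4


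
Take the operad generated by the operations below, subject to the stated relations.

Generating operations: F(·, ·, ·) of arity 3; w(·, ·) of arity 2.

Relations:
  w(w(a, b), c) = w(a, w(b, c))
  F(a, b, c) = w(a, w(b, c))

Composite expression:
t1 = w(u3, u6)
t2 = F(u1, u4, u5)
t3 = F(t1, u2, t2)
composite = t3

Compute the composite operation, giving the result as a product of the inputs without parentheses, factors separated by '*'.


u3 * u6 * u2 * u1 * u4 * u5

Associativity of F dissolves the nesting; only the u-input order survives.
w(u3, u6) spells out as u3 * u6
F(u1, u4, u5) spells out as u1 * u4 * u5
F(w(u3, u6), u2, F(u1, u4, u5)) spells out as u3 * u6 * u2 * u1 * u4 * u5


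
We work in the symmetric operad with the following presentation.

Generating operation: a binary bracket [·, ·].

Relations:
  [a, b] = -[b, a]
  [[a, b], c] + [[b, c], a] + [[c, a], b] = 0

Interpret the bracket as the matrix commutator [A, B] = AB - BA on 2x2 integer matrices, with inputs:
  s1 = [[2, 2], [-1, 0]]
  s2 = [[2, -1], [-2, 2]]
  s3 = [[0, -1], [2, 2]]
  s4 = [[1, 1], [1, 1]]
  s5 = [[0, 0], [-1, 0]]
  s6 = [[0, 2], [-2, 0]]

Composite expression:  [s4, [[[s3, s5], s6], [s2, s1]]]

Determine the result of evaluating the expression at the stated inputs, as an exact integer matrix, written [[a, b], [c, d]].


[s3, s5] = [[1, 0], [-2, -1]]
[[s3, s5], s6] = [[4, 4], [4, -4]]
[s2, s1] = [[5, 2], [-4, -5]]
[[[s3, s5], s6], [s2, s1]] = [[-24, -24], [72, 24]]
[s4, [[[s3, s5], s6], [s2, s1]]] = [[96, 48], [-48, -96]]

[[96, 48], [-48, -96]]


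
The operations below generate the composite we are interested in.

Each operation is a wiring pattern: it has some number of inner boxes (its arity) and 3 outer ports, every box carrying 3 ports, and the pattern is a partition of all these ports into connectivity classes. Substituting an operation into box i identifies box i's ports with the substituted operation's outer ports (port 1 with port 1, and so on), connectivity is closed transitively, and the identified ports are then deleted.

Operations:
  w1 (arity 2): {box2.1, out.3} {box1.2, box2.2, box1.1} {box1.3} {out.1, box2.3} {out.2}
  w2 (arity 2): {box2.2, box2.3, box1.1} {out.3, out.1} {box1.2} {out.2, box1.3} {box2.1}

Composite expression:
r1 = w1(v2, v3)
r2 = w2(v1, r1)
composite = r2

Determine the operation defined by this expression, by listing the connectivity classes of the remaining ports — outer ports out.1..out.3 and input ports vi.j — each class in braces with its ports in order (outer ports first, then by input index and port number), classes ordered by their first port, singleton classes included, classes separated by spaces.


{out.1, out.3} {out.2, v1.3} {v1.1, v3.1} {v1.2} {v2.1, v2.2, v3.2} {v2.3} {v3.3}

After gluing at w2, chains via deleted ports link the v-ports.
through w1, on inputs (v2, v3): {out.1, v3.3} {out.2} {out.3, v3.1} {v2.1, v2.2, v3.2} {v2.3} (out.j = stage outer ports)
through w2, on inputs (v1, v2, v3): {out.1, out.3} {out.2, v1.3} {v1.1, v3.1} {v1.2} {v2.1, v2.2, v3.2} {v2.3} {v3.3} (out.j = stage outer ports)


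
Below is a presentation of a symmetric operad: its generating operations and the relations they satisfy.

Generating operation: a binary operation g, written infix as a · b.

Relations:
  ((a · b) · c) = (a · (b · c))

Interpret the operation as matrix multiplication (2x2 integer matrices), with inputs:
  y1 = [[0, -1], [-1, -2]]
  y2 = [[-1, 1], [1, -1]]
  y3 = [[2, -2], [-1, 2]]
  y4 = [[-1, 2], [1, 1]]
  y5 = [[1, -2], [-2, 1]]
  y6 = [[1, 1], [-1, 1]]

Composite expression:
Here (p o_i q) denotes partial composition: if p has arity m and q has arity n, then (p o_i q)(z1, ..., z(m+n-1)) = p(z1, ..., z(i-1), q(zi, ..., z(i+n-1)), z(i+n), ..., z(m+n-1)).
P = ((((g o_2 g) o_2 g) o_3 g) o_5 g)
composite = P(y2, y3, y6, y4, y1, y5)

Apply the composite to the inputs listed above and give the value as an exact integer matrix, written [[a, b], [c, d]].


(y6 · y4) = [[0, 3], [2, -1]]
(y3 · (y6 · y4)) = [[-4, 8], [4, -5]]
(y1 · y5) = [[2, -1], [3, 0]]
((y3 · (y6 · y4)) · (y1 · y5)) = [[16, 4], [-7, -4]]
(y2 · ((y3 · (y6 · y4)) · (y1 · y5))) = [[-23, -8], [23, 8]]

[[-23, -8], [23, 8]]


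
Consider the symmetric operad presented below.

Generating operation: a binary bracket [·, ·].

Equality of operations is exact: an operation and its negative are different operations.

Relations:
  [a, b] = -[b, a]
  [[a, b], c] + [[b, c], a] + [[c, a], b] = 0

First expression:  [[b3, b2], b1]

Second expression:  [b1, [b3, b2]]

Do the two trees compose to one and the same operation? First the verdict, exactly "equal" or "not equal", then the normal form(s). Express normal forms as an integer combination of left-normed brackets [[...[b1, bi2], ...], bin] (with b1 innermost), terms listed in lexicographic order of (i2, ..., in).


not equal; first: [[b1, b2], b3] - [[b1, b3], b2]; second: -[[b1, b2], b3] + [[b1, b3], b2]

In normal form, the first expression is [[b1, b2], b3] - [[b1, b3], b2]
In normal form, the second expression is -[[b1, b2], b3] + [[b1, b3], b2]
They disagree, so not equal.


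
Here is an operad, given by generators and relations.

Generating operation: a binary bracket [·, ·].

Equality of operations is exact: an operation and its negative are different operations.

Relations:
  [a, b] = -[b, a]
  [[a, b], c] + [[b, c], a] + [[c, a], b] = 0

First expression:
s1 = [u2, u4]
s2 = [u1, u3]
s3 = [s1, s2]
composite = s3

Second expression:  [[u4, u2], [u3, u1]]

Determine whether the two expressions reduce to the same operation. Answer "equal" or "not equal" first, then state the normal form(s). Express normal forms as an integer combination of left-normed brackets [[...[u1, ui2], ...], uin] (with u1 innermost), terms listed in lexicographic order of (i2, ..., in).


Normal form of the first expression: -[[[u1, u3], u2], u4] + [[[u1, u3], u4], u2]
Normal form of the second expression: -[[[u1, u3], u2], u4] + [[[u1, u3], u4], u2]
One common form — equal.

equal — both sides give -[[[u1, u3], u2], u4] + [[[u1, u3], u4], u2]


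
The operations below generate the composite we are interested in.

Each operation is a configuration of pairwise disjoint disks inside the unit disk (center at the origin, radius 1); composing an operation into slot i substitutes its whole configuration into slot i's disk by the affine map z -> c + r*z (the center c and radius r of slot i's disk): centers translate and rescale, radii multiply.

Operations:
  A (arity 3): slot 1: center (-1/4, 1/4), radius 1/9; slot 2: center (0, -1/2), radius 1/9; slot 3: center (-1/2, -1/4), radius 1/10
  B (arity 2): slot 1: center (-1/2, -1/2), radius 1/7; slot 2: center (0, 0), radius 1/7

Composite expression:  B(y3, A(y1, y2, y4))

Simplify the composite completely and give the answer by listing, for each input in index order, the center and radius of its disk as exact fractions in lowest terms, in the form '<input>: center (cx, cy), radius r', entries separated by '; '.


y1: center (-1/28, 1/28), radius 1/63; y2: center (0, -1/14), radius 1/63; y3: center (-1/2, -1/2), radius 1/7; y4: center (-1/14, -1/28), radius 1/70

Follow each y-input down from B: c' goes to c + r*c', radius to r*r'.
input y3: composing its 1 substitution step yields center (-1/2, -1/2), radius 1/7
input y1: composing its 2 substitution steps yields center (-1/28, 1/28), radius 1/63
input y2: composing its 2 substitution steps yields center (0, -1/14), radius 1/63
input y4: composing its 2 substitution steps yields center (-1/14, -1/28), radius 1/70


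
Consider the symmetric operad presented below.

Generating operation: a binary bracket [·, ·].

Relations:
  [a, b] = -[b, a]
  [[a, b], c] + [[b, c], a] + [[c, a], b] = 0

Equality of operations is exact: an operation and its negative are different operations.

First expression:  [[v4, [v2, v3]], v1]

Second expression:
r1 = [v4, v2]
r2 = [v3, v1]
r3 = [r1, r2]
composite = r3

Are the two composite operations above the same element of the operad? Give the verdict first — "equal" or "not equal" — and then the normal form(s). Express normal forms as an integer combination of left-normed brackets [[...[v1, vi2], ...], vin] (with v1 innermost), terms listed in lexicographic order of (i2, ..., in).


The first composite normalizes to [[[v1, v2], v3], v4] - [[[v1, v3], v2], v4] - [[[v1, v4], v2], v3] + [[[v1, v4], v3], v2]
The second composite normalizes to -[[[v1, v3], v2], v4] + [[[v1, v3], v4], v2]
They disagree, so not equal.

not equal: they reduce to [[[v1, v2], v3], v4] - [[[v1, v3], v2], v4] - [[[v1, v4], v2], v3] + [[[v1, v4], v3], v2] and -[[[v1, v3], v2], v4] + [[[v1, v3], v4], v2]


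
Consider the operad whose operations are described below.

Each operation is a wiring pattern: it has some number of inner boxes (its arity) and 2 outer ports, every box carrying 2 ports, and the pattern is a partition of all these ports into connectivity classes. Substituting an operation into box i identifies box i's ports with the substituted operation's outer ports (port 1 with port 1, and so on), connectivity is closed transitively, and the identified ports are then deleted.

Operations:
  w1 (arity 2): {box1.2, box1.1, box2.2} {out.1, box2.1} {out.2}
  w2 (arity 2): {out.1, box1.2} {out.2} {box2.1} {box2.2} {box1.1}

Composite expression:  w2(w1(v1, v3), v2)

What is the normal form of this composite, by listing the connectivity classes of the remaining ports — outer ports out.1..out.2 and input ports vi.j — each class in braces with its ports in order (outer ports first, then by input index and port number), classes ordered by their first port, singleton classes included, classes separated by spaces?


{out.1} {out.2} {v1.1, v1.2, v3.2} {v2.1} {v2.2} {v3.1}

Two ports join when wires chain via w2-identified ports.
composing w1 on (v1, v3), with out.j its own outer ports: {out.1, v3.1} {out.2} {v1.1, v1.2, v3.2}
composing w2 on (v1, v3, v2), with out.j its own outer ports: {out.1} {out.2} {v1.1, v1.2, v3.2} {v2.1} {v2.2} {v3.1}


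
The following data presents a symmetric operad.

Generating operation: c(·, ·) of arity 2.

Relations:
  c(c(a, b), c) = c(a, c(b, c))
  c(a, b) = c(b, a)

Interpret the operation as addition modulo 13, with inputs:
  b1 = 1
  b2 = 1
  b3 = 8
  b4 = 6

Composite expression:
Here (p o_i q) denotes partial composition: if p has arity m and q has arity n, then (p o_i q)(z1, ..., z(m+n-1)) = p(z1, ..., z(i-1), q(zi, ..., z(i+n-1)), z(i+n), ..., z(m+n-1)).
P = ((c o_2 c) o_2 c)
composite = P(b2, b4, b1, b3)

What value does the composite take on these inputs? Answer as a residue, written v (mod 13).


c(b4, b1) = 7
c(c(b4, b1), b3) = 2
c(b2, c(c(b4, b1), b3)) = 3

3 (mod 13)


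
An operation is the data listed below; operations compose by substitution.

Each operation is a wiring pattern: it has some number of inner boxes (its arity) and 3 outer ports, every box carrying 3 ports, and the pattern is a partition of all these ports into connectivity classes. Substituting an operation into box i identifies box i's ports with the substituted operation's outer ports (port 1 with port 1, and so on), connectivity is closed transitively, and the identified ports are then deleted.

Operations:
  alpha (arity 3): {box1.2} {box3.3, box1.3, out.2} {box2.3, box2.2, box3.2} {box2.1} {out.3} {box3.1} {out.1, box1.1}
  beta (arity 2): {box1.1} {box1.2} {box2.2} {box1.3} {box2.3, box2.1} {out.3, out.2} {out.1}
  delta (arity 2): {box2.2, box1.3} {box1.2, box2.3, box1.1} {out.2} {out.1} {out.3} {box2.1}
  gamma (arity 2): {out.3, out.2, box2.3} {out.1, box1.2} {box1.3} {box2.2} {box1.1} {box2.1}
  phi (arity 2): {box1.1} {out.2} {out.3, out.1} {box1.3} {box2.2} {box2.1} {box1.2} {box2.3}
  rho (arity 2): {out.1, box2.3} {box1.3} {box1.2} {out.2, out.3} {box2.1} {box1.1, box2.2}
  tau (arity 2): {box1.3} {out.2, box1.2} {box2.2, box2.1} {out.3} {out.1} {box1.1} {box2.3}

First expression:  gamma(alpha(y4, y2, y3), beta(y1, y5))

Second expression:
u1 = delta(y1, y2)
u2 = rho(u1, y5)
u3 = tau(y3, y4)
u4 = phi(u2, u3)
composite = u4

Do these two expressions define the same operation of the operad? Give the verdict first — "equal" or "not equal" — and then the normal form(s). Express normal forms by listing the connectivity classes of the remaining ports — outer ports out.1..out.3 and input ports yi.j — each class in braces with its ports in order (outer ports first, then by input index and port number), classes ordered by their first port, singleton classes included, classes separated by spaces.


The first composite normalizes to {out.1, y3.3, y4.3} {out.2, out.3} {y1.1} {y1.2} {y1.3} {y2.1} {y2.2, y2.3, y3.2} {y3.1} {y4.1} {y4.2} {y5.1, y5.3} {y5.2}
The second composite normalizes to {out.1, out.3} {out.2} {y1.1, y1.2, y2.3} {y1.3, y2.2} {y2.1} {y3.1} {y3.2} {y3.3} {y4.1, y4.2} {y4.3} {y5.1} {y5.2} {y5.3}
Different reductions; not equal.

not equal; the first gives {out.1, y3.3, y4.3} {out.2, out.3} {y1.1} {y1.2} {y1.3} {y2.1} {y2.2, y2.3, y3.2} {y3.1} {y4.1} {y4.2} {y5.1, y5.3} {y5.2} and the second {out.1, out.3} {out.2} {y1.1, y1.2, y2.3} {y1.3, y2.2} {y2.1} {y3.1} {y3.2} {y3.3} {y4.1, y4.2} {y4.3} {y5.1} {y5.2} {y5.3}


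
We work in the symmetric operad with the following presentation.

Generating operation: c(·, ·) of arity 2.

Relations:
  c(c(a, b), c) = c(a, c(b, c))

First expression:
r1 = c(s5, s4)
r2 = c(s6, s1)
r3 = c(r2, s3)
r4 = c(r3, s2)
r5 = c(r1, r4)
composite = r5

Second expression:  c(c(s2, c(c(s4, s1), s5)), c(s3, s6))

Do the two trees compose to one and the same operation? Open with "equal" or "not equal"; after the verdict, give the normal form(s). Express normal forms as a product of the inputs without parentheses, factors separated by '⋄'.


not equal: they reduce to s5 ⋄ s4 ⋄ s6 ⋄ s1 ⋄ s3 ⋄ s2 and s2 ⋄ s4 ⋄ s1 ⋄ s5 ⋄ s3 ⋄ s6

Normal form of the first expression: s5 ⋄ s4 ⋄ s6 ⋄ s1 ⋄ s3 ⋄ s2
Normal form of the second expression: s2 ⋄ s4 ⋄ s1 ⋄ s5 ⋄ s3 ⋄ s6
The forms do not match — not equal.


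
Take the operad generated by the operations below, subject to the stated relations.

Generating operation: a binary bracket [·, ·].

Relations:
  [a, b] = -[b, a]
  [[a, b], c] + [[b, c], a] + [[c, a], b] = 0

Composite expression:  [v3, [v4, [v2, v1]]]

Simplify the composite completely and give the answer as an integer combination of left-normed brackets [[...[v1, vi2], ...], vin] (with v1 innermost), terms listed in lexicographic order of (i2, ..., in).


Antisymmetry and Jacobi reduce to v1-anchored left-normed brackets.
Composite bracket: [v3, [v4, [v2, v1]]]
Each bracket splits as ab - ba, giving 8 signed words (2^3 = 8).
Words beginning with v1 determine it all:
  v1v2v4v3 (sign -1) contributes -[[[v1, v2], v4], v3]

-[[[v1, v2], v4], v3]


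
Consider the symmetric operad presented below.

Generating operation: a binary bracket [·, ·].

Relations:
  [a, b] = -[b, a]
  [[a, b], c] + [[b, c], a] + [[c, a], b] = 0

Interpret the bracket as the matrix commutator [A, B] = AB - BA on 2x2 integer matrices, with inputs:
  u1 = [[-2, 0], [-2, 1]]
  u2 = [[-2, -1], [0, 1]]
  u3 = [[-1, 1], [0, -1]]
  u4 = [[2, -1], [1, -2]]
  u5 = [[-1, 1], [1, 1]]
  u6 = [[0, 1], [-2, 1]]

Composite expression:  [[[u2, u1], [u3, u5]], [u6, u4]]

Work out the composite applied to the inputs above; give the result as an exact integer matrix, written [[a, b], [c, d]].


[[-134, -44], [192, 134]]

[u2, u1] = [[2, -3], [-6, -2]]
[u3, u5] = [[1, 2], [0, -1]]
[[u2, u1], [u3, u5]] = [[12, 14], [-12, -12]]
[u6, u4] = [[-1, -3], [-7, 1]]
[[[u2, u1], [u3, u5]], [u6, u4]] = [[-134, -44], [192, 134]]


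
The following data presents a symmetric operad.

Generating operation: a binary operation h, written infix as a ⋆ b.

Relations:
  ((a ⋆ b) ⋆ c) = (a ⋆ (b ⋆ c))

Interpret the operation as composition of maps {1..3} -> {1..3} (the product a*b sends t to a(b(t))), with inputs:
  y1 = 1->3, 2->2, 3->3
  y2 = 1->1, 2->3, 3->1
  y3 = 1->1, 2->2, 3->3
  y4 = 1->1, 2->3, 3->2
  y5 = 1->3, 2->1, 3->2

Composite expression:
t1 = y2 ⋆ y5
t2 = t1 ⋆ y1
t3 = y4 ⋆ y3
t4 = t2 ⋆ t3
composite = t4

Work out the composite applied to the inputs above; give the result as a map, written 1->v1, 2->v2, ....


(y2 ⋆ y5) = 1->1, 2->1, 3->3
((y2 ⋆ y5) ⋆ y1) = 1->3, 2->1, 3->3
(y4 ⋆ y3) = 1->1, 2->3, 3->2
(((y2 ⋆ y5) ⋆ y1) ⋆ (y4 ⋆ y3)) = 1->3, 2->3, 3->1

1->3, 2->3, 3->1


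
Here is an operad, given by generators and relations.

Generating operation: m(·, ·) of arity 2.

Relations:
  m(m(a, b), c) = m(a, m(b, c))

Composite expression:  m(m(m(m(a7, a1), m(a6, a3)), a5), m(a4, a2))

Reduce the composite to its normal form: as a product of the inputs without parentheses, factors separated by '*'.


a7 * a1 * a6 * a3 * a5 * a4 * a2


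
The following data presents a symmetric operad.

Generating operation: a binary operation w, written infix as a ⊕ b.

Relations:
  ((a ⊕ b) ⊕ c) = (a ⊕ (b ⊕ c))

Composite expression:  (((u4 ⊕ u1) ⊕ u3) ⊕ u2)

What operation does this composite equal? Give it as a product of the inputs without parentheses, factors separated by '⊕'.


u4 ⊕ u1 ⊕ u3 ⊕ u2

Every regrouping of w is equal, so read the u-inputs in written order.
(u4 ⊕ u1) unparenthesizes to u4 ⊕ u1
((u4 ⊕ u1) ⊕ u3) unparenthesizes to u4 ⊕ u1 ⊕ u3
(((u4 ⊕ u1) ⊕ u3) ⊕ u2) unparenthesizes to u4 ⊕ u1 ⊕ u3 ⊕ u2
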